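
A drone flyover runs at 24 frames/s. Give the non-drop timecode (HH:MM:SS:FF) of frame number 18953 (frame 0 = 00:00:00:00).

00:13:09:17

18953 ÷ 24 = 789 full seconds, remainder 17 frames.
789 s = 0 h 13 min 9 s.
Timecode: 00:13:09:17.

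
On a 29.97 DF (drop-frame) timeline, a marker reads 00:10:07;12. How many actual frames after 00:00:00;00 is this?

As if non-drop at 30 labels/s: (0 × 3600 + 10 × 60 + 7) × 30 + 12 = 18222.
Minute boundaries passed: 10; those not divisible by 10: 10 − 1 = 9; dropped labels = 2 × 9 = 18.
Actual frame index = 18222 − 18 = 18204.

18204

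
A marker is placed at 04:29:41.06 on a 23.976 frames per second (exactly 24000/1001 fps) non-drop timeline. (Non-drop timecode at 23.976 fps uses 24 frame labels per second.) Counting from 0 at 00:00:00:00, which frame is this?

frame 388350

Total seconds to the label: (4 × 3600 + 29 × 60 + 41) = 16181.
Frame index = 16181 × 24 + 6 = 388350.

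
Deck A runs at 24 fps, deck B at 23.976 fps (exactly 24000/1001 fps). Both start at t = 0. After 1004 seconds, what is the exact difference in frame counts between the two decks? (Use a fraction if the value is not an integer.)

24096/1001 frames

A emits 24 × 1004 = 24096 frames; B emits 24000/1001 × 1004 = 24096000/1001.
Difference = 24096/1001 frames (≈ 24.0719); B is behind A.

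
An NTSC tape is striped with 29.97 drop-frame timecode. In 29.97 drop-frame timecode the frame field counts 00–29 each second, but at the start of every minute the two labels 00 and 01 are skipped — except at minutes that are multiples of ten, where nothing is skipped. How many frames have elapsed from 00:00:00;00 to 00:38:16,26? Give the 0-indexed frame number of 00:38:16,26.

68836

Complete 10-minute blocks: 3, each 17982 frames → 53946.
Remaining 8 whole minutes in the current block: 1800 + 7 × 1798 = 14386 frames.
Within the current minute: 16 × 30 + 26 − 2 = 504 (labels ;00/;01 skipped at this minute). Total = 53946 + 14386 + 504 = 68836.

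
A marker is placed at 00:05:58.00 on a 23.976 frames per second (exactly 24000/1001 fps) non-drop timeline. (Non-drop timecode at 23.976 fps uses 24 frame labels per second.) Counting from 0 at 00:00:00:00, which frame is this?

Total seconds to the label: (0 × 3600 + 5 × 60 + 58) = 358.
Frame index = 358 × 24 + 0 = 8592.

8592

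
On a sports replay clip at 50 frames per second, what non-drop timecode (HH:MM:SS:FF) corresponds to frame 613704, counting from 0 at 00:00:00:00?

03:24:34:04

613704 ÷ 50 = 12274 full seconds, remainder 4 frames.
12274 s = 3 h 24 min 34 s.
Timecode: 03:24:34:04.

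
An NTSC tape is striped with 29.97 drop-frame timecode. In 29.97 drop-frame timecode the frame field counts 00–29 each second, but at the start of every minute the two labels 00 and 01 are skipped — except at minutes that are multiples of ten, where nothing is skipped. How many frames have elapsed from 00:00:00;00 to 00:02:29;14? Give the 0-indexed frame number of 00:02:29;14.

4480

Complete 10-minute blocks: 0, each 17982 frames → 0.
Remaining 2 whole minutes in the current block: 1800 + 1 × 1798 = 3598 frames.
Within the current minute: 29 × 30 + 14 − 2 = 882 (labels ;00/;01 skipped at this minute). Total = 0 + 3598 + 882 = 4480.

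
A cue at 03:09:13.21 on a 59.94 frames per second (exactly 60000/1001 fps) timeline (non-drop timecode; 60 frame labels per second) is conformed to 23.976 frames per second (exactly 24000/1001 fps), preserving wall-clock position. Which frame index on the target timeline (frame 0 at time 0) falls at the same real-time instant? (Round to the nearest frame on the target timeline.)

frame 272480

Source frame index: (3×3600 + 9×60 + 13) × 60 + 21 = 681201.
Real time: 681201 / (60000/1001) = 227294067/20000 s.
Target frame: (227294067/20000) × (24000/1001) = 1362402/5 ≈ 272480.400 → 272480.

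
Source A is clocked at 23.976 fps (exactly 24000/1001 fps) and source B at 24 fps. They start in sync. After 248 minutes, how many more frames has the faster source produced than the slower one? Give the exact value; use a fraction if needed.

357120/1001 frames

248 min = 14880 s.
A emits 24000/1001 × 14880 = 357120000/1001 frames; B emits 24 × 14880 = 357120.
Difference = 357120/1001 frames (≈ 356.7632); B is ahead of A.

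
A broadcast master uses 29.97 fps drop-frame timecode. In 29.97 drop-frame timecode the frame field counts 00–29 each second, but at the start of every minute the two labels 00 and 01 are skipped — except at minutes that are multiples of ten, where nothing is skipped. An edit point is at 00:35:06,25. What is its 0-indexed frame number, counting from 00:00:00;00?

63141

As if non-drop at 30 labels/s: (0 × 3600 + 35 × 60 + 6) × 30 + 25 = 63205.
Minute boundaries passed: 35; those not divisible by 10: 35 − 3 = 32; dropped labels = 2 × 32 = 64.
Actual frame index = 63205 − 64 = 63141.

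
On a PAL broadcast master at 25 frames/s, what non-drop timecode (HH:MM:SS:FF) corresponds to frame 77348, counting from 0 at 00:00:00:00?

00:51:33:23

77348 ÷ 25 = 3093 full seconds, remainder 23 frames.
3093 s = 0 h 51 min 33 s.
Timecode: 00:51:33:23.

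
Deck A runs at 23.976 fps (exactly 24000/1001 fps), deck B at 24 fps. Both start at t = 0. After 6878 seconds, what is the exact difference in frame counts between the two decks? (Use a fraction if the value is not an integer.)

165072/1001 frames

A emits 24000/1001 × 6878 = 165072000/1001 frames; B emits 24 × 6878 = 165072.
Difference = 165072/1001 frames (≈ 164.9071); B is ahead of A.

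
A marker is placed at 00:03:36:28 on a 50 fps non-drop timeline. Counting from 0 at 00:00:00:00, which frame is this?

frame 10828

Total seconds to the label: (0 × 3600 + 3 × 60 + 36) = 216.
Frame index = 216 × 50 + 28 = 10828.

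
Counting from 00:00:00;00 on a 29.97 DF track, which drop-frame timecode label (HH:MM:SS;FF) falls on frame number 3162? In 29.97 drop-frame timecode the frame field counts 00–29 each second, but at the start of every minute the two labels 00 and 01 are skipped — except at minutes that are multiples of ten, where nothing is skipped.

00:01:45;14

Ten DF minutes hold 17982 frames, so frame 3162 lies in block 0 (frames 0–17981) with 3162 frames into that block.
The block's first minute is 1800 frames and the rest 1798 each; 3162 frames reaches minute 1, so 0 × 18 + 1 × 2 = 2 labels have been skipped so far.
Adding those back, label number 3162 + 2 = 3164 at 30 labels/s is 105 s + 14 f = 0 h 1 min 45 s frame 14, i.e. 00:01:45;14.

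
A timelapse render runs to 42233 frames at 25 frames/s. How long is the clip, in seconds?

1689.32 seconds

Running time = 42233 / (25) = 1689.32 s.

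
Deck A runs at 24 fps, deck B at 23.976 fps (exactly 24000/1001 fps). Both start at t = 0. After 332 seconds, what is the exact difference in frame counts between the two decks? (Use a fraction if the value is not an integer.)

A emits 24 × 332 = 7968 frames; B emits 24000/1001 × 332 = 7968000/1001.
Difference = 7968/1001 frames (≈ 7.9600); B is behind A.

7968/1001 frames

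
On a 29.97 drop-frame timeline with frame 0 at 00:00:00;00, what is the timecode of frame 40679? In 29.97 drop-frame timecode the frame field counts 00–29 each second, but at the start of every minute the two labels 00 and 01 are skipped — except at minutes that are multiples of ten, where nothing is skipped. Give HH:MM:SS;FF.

00:22:37;09

Each 10-minute DF block holds 10 × 60 × 30 − 9 × 2 = 17982 frames. 40679 ÷ 17982 → 2 full blocks, remainder 4715.
Within the partial block the first minute is 1800 frames and each further minute 1798, so 2 further minute boundaries passed. Total skipped labels = 18 × 2 + 2 × 2 = 40.
Non-drop label index = 40679 + 40 = 40719; at 30 labels/s that is 00:22:37:09, i.e. DF 00:22:37;09.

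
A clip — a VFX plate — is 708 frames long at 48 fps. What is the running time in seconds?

Running time = 708 / (48) = 14.75 s.

14.75 seconds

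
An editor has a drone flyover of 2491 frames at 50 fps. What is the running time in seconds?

Running time = 2491 / (50) = 49.82 s.

49.82 seconds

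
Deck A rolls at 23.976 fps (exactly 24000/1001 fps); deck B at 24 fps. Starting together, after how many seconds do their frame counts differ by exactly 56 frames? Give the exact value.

7007/3 seconds

The gap grows by |24 − 24000/1001| = 24/1001 frames per second.
Time for a 56-frame gap: 56 ÷ (24/1001) = 7007/3 s.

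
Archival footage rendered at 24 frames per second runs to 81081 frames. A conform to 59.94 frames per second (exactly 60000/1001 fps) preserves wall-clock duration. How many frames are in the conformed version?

202500 frames

Target frames = source frames × (target rate / source rate) = 81081 × (60000/1001)/(24) = 81081 × 2500/1001 = 202500.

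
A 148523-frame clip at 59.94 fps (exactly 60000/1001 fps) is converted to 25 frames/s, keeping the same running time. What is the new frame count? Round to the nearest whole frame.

61946 frames

Frames at target rate = 148523 × (25) / (60000/1001) = 148671523/2400 ≈ 61946.468.
Nearest whole frame: 61946.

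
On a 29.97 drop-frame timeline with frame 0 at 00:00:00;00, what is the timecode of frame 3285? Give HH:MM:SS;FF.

00:01:49;17

Ten DF minutes hold 17982 frames, so frame 3285 lies in block 0 (frames 0–17981) with 3285 frames into that block.
The block's first minute is 1800 frames and the rest 1798 each; 3285 frames reaches minute 1, so 0 × 18 + 1 × 2 = 2 labels have been skipped so far.
Adding those back, label number 3285 + 2 = 3287 at 30 labels/s is 109 s + 17 f = 0 h 1 min 49 s frame 17, i.e. 00:01:49;17.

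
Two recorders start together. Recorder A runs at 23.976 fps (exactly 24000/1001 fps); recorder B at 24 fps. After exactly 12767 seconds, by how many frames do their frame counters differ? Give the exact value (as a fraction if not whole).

306408/1001 frames

A emits 24000/1001 × 12767 = 306408000/1001 frames; B emits 24 × 12767 = 306408.
Difference = 306408/1001 frames (≈ 306.1019); B is ahead of A.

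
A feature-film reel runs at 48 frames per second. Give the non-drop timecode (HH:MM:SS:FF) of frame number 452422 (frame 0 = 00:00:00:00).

452422 ÷ 48 = 9425 full seconds, remainder 22 frames.
9425 s = 2 h 37 min 5 s.
Timecode: 02:37:05:22.

02:37:05:22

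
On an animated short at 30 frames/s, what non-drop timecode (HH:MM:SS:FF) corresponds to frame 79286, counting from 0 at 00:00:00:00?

79286 ÷ 30 = 2642 full seconds, remainder 26 frames.
2642 s = 0 h 44 min 2 s.
Timecode: 00:44:02:26.

00:44:02:26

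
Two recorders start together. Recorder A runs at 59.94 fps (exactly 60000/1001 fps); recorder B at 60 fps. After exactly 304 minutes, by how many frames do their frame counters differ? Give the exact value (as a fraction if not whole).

1094400/1001 frames

304 min = 18240 s.
A emits 60000/1001 × 18240 = 1094400000/1001 frames; B emits 60 × 18240 = 1094400.
Difference = 1094400/1001 frames (≈ 1093.3067); B is ahead of A.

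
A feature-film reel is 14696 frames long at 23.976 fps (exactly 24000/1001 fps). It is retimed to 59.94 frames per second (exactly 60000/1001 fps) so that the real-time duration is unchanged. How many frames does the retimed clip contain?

36740 frames

Frames at target rate = 14696 × (60000/1001) / (24000/1001) = 36740.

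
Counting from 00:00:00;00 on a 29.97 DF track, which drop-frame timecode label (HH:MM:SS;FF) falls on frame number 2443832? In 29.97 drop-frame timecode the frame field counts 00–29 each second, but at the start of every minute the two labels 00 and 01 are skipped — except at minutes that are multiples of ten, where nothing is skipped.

Each 10-minute DF block holds 10 × 60 × 30 − 9 × 2 = 17982 frames. 2443832 ÷ 17982 → 135 full blocks, remainder 16262.
Within the partial block the first minute is 1800 frames and each further minute 1798, so 9 further minute boundaries passed. Total skipped labels = 18 × 135 + 2 × 9 = 2448.
Non-drop label index = 2443832 + 2448 = 2446280; at 30 labels/s that is 22:39:02:20, i.e. DF 22:39:02;20.

22:39:02;20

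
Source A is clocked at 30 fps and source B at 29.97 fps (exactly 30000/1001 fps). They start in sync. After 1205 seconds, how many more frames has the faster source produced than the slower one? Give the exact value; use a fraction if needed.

36150/1001 frames

A emits 30 × 1205 = 36150 frames; B emits 30000/1001 × 1205 = 36150000/1001.
Difference = 36150/1001 frames (≈ 36.1139); B is behind A.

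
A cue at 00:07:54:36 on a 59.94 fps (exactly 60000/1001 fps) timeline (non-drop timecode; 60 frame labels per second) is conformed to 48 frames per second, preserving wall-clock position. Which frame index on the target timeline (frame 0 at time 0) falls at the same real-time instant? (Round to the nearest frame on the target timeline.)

Source frame index: (0×3600 + 7×60 + 54) × 60 + 36 = 28476.
Real time: 28476 / (60000/1001) = 2375373/5000 s.
Target frame: (2375373/5000) × (48) = 14252238/625 ≈ 22803.581 → 22804.

frame 22804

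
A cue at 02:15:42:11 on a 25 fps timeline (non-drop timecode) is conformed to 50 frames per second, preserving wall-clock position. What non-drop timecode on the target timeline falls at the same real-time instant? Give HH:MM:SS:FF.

Source frame index: (2×3600 + 15×60 + 42) × 25 + 11 = 203561.
Real time: 203561 / (25) = 203561/25 s.
Target frame: (203561/25) × (50) = 407122.
At 50 labels/s: frame 407122 → 02:15:42:22.

02:15:42:22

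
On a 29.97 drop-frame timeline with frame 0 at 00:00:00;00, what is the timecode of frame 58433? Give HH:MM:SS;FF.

Ten DF minutes hold 17982 frames, so frame 58433 lies in block 3 (frames 53946–71927) with 4487 frames into that block.
The block's first minute is 1800 frames and the rest 1798 each; 4487 frames reaches minute 2, so 3 × 18 + 2 × 2 = 58 labels have been skipped so far.
Adding those back, label number 58433 + 58 = 58491 at 30 labels/s is 1949 s + 21 f = 0 h 32 min 29 s frame 21, i.e. 00:32:29;21.

00:32:29;21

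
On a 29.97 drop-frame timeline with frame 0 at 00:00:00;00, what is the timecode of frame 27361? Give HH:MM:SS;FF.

00:15:12;29

Each 10-minute DF block holds 10 × 60 × 30 − 9 × 2 = 17982 frames. 27361 ÷ 17982 → 1 full block, remainder 9379.
Within the partial block the first minute is 1800 frames and each further minute 1798, so 5 further minute boundaries passed. Total skipped labels = 18 × 1 + 2 × 5 = 28.
Non-drop label index = 27361 + 28 = 27389; at 30 labels/s that is 00:15:12:29, i.e. DF 00:15:12;29.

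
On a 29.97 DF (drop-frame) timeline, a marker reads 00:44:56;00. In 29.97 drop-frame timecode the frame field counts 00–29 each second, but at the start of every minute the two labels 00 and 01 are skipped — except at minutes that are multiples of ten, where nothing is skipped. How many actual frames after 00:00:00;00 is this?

80800

As if non-drop at 30 labels/s: (0 × 3600 + 44 × 60 + 56) × 30 + 0 = 80880.
Minute boundaries passed: 44; those not divisible by 10: 44 − 4 = 40; dropped labels = 2 × 40 = 80.
Actual frame index = 80880 − 80 = 80800.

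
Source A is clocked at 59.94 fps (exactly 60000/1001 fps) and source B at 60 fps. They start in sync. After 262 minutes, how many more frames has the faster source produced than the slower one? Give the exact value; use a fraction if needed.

262 min = 15720 s.
A emits 60000/1001 × 15720 = 943200000/1001 frames; B emits 60 × 15720 = 943200.
Difference = 943200/1001 frames (≈ 942.2577); B is ahead of A.

943200/1001 frames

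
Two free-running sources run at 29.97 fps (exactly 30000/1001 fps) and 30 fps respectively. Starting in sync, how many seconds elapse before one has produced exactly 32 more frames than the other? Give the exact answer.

The gap grows by |30 − 30000/1001| = 30/1001 frames per second.
Time for a 32-frame gap: 32 ÷ (30/1001) = 16016/15 s.

16016/15 seconds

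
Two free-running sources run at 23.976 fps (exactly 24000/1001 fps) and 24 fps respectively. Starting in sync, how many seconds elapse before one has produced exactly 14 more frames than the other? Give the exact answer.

7007/12 seconds

The gap grows by |24 − 24000/1001| = 24/1001 frames per second.
Time for a 14-frame gap: 14 ÷ (24/1001) = 7007/12 s.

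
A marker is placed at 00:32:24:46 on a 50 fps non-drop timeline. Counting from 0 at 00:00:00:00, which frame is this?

97246

Total seconds to the label: (0 × 3600 + 32 × 60 + 24) = 1944.
Frame index = 1944 × 50 + 46 = 97246.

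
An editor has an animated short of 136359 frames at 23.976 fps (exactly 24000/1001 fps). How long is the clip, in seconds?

5687.306625 seconds

Running time = 136359 / (24000/1001) = 5687.306625 s.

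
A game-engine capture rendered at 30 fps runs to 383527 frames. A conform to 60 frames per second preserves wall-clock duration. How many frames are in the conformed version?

767054 frames

Frames at target rate = 383527 × (60) / (30) = 767054.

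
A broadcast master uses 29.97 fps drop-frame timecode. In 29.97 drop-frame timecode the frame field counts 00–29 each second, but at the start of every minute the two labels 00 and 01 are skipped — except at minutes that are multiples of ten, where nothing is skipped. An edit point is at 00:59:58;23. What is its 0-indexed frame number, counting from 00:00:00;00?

As if non-drop at 30 labels/s: (0 × 3600 + 59 × 60 + 58) × 30 + 23 = 107963.
Minute boundaries passed: 59; those not divisible by 10: 59 − 5 = 54; dropped labels = 2 × 54 = 108.
Actual frame index = 107963 − 108 = 107855.

107855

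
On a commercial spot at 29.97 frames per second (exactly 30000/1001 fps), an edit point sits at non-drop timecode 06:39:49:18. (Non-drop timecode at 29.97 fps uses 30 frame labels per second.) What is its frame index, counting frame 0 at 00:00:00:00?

frame 719688

Total seconds to the label: (6 × 3600 + 39 × 60 + 49) = 23989.
Frame index = 23989 × 30 + 18 = 719688.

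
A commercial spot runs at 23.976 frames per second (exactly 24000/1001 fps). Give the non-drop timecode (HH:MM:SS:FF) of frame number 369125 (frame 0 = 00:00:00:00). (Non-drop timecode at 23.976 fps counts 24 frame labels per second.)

04:16:20:05

369125 ÷ 24 = 15380 full seconds, remainder 5 frames.
15380 s = 4 h 16 min 20 s.
Timecode: 04:16:20:05.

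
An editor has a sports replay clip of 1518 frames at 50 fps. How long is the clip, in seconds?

Running time = 1518 / (50) = 30.36 s.

30.36 seconds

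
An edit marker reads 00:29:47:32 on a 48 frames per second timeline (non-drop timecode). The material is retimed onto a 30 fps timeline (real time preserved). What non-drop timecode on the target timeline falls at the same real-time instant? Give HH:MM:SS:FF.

Source frame index: (0×3600 + 29×60 + 47) × 48 + 32 = 85808.
Real time: 85808 / (48) = 5363/3 s.
Target frame: (5363/3) × (30) = 53630.
At 30 labels/s: frame 53630 → 00:29:47:20.

00:29:47:20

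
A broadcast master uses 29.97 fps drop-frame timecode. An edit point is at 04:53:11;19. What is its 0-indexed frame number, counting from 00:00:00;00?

As if non-drop at 30 labels/s: (4 × 3600 + 53 × 60 + 11) × 30 + 19 = 527749.
Minute boundaries passed: 293; those not divisible by 10: 293 − 29 = 264; dropped labels = 2 × 264 = 528.
Actual frame index = 527749 − 528 = 527221.

527221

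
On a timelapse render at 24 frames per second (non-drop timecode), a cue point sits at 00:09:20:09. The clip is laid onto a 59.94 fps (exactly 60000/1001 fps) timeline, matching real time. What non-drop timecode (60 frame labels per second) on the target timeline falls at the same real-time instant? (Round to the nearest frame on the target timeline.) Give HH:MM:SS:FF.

Source frame index: (0×3600 + 9×60 + 20) × 24 + 9 = 13449.
Real time: 13449 / (24) = 4483/8 s.
Target frame: (4483/8) × (60000/1001) = 33622500/1001 ≈ 33588.911 → 33589.
At 60 labels/s: frame 33589 → 00:09:19:49.

00:09:19:49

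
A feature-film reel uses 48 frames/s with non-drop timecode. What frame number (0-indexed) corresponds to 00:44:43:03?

Total seconds to the label: (0 × 3600 + 44 × 60 + 43) = 2683.
Frame index = 2683 × 48 + 3 = 128787.

128787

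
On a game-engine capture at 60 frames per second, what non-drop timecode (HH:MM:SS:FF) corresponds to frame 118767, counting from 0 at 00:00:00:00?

00:32:59:27

118767 ÷ 60 = 1979 full seconds, remainder 27 frames.
1979 s = 0 h 32 min 59 s.
Timecode: 00:32:59:27.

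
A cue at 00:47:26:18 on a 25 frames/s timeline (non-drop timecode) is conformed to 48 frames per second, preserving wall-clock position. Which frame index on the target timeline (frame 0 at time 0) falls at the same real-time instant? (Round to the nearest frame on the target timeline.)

Source frame index: (0×3600 + 47×60 + 26) × 25 + 18 = 71168.
Real time: 71168 / (25) = 71168/25 s.
Target frame: (71168/25) × (48) = 3416064/25 ≈ 136642.560 → 136643.

frame 136643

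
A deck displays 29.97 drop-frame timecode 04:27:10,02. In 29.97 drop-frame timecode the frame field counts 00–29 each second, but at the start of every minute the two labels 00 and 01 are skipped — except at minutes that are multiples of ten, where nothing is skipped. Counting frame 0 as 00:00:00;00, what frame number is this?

As if non-drop at 30 labels/s: (4 × 3600 + 27 × 60 + 10) × 30 + 2 = 480902.
Minute boundaries passed: 267; those not divisible by 10: 267 − 26 = 241; dropped labels = 2 × 241 = 482.
Actual frame index = 480902 − 482 = 480420.

480420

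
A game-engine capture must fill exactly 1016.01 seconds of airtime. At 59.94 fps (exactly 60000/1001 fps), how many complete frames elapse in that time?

Frames = 1016.01 × 60000/1001 = 60960600/1001 ≈ 60899.7003.
Complete frames: 60899.

60899 frames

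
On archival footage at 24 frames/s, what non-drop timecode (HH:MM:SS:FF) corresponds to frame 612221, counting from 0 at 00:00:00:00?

612221 ÷ 24 = 25509 full seconds, remainder 5 frames.
25509 s = 7 h 5 min 9 s.
Timecode: 07:05:09:05.

07:05:09:05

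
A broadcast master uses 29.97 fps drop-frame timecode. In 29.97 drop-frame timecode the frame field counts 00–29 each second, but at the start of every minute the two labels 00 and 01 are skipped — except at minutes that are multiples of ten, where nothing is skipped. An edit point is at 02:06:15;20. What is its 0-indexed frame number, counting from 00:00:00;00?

As if non-drop at 30 labels/s: (2 × 3600 + 6 × 60 + 15) × 30 + 20 = 227270.
Minute boundaries passed: 126; those not divisible by 10: 126 − 12 = 114; dropped labels = 2 × 114 = 228.
Actual frame index = 227270 − 228 = 227042.

227042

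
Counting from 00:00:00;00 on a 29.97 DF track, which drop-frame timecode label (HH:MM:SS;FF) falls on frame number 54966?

Each 10-minute DF block holds 10 × 60 × 30 − 9 × 2 = 17982 frames. 54966 ÷ 17982 → 3 full blocks, remainder 1020.
Within the partial block the first minute is 1800 frames and each further minute 1798, so 0 further minute boundaries passed. Total skipped labels = 18 × 3 + 2 × 0 = 54.
Non-drop label index = 54966 + 54 = 55020; at 30 labels/s that is 00:30:34:00, i.e. DF 00:30:34;00.

00:30:34;00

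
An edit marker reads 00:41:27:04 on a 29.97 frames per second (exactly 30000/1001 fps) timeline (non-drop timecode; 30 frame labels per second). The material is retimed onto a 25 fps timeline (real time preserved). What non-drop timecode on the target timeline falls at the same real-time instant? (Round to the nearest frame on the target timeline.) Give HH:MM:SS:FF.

00:41:29:16

Source frame index: (0×3600 + 41×60 + 27) × 30 + 4 = 74614.
Real time: 74614 / (30000/1001) = 37344307/15000 s.
Target frame: (37344307/15000) × (25) = 37344307/600 ≈ 62240.512 → 62241.
At 25 labels/s: frame 62241 → 00:41:29:16.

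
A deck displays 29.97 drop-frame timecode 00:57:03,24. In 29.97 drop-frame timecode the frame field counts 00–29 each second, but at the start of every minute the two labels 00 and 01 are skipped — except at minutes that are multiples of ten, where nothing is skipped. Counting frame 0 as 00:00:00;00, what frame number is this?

102610

Complete 10-minute blocks: 5, each 17982 frames → 89910.
Remaining 7 whole minutes in the current block: 1800 + 6 × 1798 = 12588 frames.
Within the current minute: 3 × 30 + 24 − 2 = 112 (labels ;00/;01 skipped at this minute). Total = 89910 + 12588 + 112 = 102610.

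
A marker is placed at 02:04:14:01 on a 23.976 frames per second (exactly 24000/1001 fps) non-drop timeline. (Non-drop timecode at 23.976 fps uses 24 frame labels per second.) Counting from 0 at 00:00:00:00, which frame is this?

178897

Total seconds to the label: (2 × 3600 + 4 × 60 + 14) = 7454.
Frame index = 7454 × 24 + 1 = 178897.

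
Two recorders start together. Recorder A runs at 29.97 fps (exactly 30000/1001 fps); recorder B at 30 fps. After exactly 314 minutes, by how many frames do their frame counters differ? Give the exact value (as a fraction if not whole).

314 min = 18840 s.
A emits 30000/1001 × 18840 = 565200000/1001 frames; B emits 30 × 18840 = 565200.
Difference = 565200/1001 frames (≈ 564.6354); B is ahead of A.

565200/1001 frames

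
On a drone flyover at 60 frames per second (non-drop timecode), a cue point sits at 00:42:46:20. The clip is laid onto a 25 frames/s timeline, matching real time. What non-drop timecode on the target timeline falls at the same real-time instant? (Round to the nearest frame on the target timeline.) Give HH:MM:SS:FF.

00:42:46:08

Source frame index: (0×3600 + 42×60 + 46) × 60 + 20 = 153980.
Real time: 153980 / (60) = 7699/3 s.
Target frame: (7699/3) × (25) = 192475/3 ≈ 64158.333 → 64158.
At 25 labels/s: frame 64158 → 00:42:46:08.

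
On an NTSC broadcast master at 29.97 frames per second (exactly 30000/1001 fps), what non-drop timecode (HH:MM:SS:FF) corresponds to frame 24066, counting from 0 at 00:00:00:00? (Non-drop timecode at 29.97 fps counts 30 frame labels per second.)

00:13:22:06

24066 ÷ 30 = 802 full seconds, remainder 6 frames.
802 s = 0 h 13 min 22 s.
Timecode: 00:13:22:06.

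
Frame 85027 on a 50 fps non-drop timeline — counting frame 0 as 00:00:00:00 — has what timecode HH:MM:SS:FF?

00:28:20:27

85027 ÷ 50 = 1700 full seconds, remainder 27 frames.
1700 s = 0 h 28 min 20 s.
Timecode: 00:28:20:27.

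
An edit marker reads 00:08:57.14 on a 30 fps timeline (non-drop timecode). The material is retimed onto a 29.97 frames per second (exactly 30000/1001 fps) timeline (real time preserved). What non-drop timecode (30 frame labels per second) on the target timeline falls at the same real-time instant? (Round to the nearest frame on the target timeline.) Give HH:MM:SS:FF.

Source frame index: (0×3600 + 8×60 + 57) × 30 + 14 = 16124.
Real time: 16124 / (30) = 8062/15 s.
Target frame: (8062/15) × (30000/1001) = 16124000/1001 ≈ 16107.892 → 16108.
At 30 labels/s: frame 16108 → 00:08:56:28.

00:08:56:28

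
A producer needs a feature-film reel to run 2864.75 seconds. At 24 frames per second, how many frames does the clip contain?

Frames = 2864.75 × 24 = 68754.

68754 frames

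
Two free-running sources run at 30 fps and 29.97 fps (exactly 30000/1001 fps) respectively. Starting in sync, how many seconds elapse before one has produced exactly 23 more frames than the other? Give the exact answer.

23023/30 seconds

The gap grows by |30000/1001 − 30| = 30/1001 frames per second.
Time for a 23-frame gap: 23 ÷ (30/1001) = 23023/30 s.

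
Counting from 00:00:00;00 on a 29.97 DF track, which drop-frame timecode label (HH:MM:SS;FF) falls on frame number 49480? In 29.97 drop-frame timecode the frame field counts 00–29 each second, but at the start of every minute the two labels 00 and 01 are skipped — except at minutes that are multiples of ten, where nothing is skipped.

00:27:31;00

Each 10-minute DF block holds 10 × 60 × 30 − 9 × 2 = 17982 frames. 49480 ÷ 17982 → 2 full blocks, remainder 13516.
Within the partial block the first minute is 1800 frames and each further minute 1798, so 7 further minute boundaries passed. Total skipped labels = 18 × 2 + 2 × 7 = 50.
Non-drop label index = 49480 + 50 = 49530; at 30 labels/s that is 00:27:31:00, i.e. DF 00:27:31;00.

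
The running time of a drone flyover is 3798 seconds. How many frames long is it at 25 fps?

Frames = 3798 × 25 = 94950.

94950 frames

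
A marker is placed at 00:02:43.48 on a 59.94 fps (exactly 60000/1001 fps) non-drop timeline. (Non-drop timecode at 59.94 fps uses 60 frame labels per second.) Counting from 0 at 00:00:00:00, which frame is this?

frame 9828

Total seconds to the label: (0 × 3600 + 2 × 60 + 43) = 163.
Frame index = 163 × 60 + 48 = 9828.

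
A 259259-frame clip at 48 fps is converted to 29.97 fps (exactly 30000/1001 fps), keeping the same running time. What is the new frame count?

Target frames = source frames × (target rate / source rate) = 259259 × (30000/1001)/(48) = 259259 × 625/1001 = 161875.

161875 frames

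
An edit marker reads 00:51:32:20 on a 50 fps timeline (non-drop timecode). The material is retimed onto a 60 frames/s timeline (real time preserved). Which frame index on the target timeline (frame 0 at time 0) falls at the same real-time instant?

frame 185544

Source frame index: (0×3600 + 51×60 + 32) × 50 + 20 = 154620.
Real time: 154620 / (50) = 15462/5 s.
Target frame: (15462/5) × (60) = 185544.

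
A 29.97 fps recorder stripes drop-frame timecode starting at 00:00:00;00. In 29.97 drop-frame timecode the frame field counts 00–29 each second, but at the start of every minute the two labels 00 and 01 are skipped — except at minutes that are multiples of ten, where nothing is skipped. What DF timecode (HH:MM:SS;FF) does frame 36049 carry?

00:20:02;25

Each 10-minute DF block holds 10 × 60 × 30 − 9 × 2 = 17982 frames. 36049 ÷ 17982 → 2 full blocks, remainder 85.
Within the partial block the first minute is 1800 frames and each further minute 1798, so 0 further minute boundaries passed. Total skipped labels = 18 × 2 + 2 × 0 = 36.
Non-drop label index = 36049 + 36 = 36085; at 30 labels/s that is 00:20:02:25, i.e. DF 00:20:02;25.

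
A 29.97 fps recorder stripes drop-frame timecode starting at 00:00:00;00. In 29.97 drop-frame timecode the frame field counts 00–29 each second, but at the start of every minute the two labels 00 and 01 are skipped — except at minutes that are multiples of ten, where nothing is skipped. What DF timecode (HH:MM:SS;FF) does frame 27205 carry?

00:15:07;23

Ten DF minutes hold 17982 frames, so frame 27205 lies in block 1 (frames 17982–35963) with 9223 frames into that block.
The block's first minute is 1800 frames and the rest 1798 each; 9223 frames reaches minute 5, so 1 × 18 + 5 × 2 = 28 labels have been skipped so far.
Adding those back, label number 27205 + 28 = 27233 at 30 labels/s is 907 s + 23 f = 0 h 15 min 7 s frame 23, i.e. 00:15:07;23.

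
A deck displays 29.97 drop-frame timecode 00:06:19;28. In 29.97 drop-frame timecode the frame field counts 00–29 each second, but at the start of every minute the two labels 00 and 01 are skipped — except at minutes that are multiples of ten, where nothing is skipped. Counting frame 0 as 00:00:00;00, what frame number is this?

11386

As if non-drop at 30 labels/s: (0 × 3600 + 6 × 60 + 19) × 30 + 28 = 11398.
Minute boundaries passed: 6; those not divisible by 10: 6 − 0 = 6; dropped labels = 2 × 6 = 12.
Actual frame index = 11398 − 12 = 11386.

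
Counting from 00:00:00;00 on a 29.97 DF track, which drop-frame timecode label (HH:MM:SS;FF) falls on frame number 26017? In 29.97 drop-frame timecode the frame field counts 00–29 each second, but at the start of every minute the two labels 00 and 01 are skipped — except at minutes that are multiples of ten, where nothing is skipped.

Ten DF minutes hold 17982 frames, so frame 26017 lies in block 1 (frames 17982–35963) with 8035 frames into that block.
The block's first minute is 1800 frames and the rest 1798 each; 8035 frames reaches minute 4, so 1 × 18 + 4 × 2 = 26 labels have been skipped so far.
Adding those back, label number 26017 + 26 = 26043 at 30 labels/s is 868 s + 3 f = 0 h 14 min 28 s frame 3, i.e. 00:14:28;03.

00:14:28;03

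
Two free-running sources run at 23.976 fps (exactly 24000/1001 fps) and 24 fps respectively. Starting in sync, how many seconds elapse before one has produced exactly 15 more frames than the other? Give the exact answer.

The gap grows by |24 − 24000/1001| = 24/1001 frames per second.
Time for a 15-frame gap: 15 ÷ (24/1001) = 625.625 s.

625.625 seconds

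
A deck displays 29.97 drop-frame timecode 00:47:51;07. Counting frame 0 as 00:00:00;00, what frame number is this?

86051

As if non-drop at 30 labels/s: (0 × 3600 + 47 × 60 + 51) × 30 + 7 = 86137.
Minute boundaries passed: 47; those not divisible by 10: 47 − 4 = 43; dropped labels = 2 × 43 = 86.
Actual frame index = 86137 − 86 = 86051.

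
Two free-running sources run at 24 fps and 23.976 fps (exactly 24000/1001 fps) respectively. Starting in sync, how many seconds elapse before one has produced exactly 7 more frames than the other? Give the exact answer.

7007/24 seconds

The gap grows by |24000/1001 − 24| = 24/1001 frames per second.
Time for a 7-frame gap: 7 ÷ (24/1001) = 7007/24 s.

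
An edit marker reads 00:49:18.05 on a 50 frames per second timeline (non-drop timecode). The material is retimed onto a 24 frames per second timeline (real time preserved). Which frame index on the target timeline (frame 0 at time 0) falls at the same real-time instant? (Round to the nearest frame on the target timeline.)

frame 70994

Source frame index: (0×3600 + 49×60 + 18) × 50 + 5 = 147905.
Real time: 147905 / (50) = 29581/10 s.
Target frame: (29581/10) × (24) = 354972/5 ≈ 70994.400 → 70994.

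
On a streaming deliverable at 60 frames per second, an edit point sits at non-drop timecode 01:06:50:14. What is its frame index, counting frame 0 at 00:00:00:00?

Total seconds to the label: (1 × 3600 + 6 × 60 + 50) = 4010.
Frame index = 4010 × 60 + 14 = 240614.

frame 240614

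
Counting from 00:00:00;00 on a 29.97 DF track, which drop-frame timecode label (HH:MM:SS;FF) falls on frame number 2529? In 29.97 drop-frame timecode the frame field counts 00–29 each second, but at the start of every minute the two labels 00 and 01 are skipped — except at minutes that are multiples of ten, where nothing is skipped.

Ten DF minutes hold 17982 frames, so frame 2529 lies in block 0 (frames 0–17981) with 2529 frames into that block.
The block's first minute is 1800 frames and the rest 1798 each; 2529 frames reaches minute 1, so 0 × 18 + 1 × 2 = 2 labels have been skipped so far.
Adding those back, label number 2529 + 2 = 2531 at 30 labels/s is 84 s + 11 f = 0 h 1 min 24 s frame 11, i.e. 00:01:24;11.

00:01:24;11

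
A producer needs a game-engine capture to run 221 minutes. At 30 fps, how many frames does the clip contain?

397800 frames

221 min = 13260 s.
Frames = 13260 × 30 = 397800.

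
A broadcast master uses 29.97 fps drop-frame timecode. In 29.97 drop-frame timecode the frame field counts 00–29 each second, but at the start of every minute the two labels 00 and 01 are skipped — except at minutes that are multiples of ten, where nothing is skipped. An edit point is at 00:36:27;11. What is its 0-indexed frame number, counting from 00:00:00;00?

65555

Complete 10-minute blocks: 3, each 17982 frames → 53946.
Remaining 6 whole minutes in the current block: 1800 + 5 × 1798 = 10790 frames.
Within the current minute: 27 × 30 + 11 − 2 = 819 (labels ;00/;01 skipped at this minute). Total = 53946 + 10790 + 819 = 65555.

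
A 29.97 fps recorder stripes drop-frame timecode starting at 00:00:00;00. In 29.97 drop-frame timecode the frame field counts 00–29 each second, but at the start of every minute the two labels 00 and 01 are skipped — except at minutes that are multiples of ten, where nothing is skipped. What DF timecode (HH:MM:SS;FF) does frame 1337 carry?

00:00:44;17

Each 10-minute DF block holds 10 × 60 × 30 − 9 × 2 = 17982 frames. 1337 ÷ 17982 → 0 full blocks, remainder 1337.
Within the partial block the first minute is 1800 frames and each further minute 1798, so 0 further minute boundaries passed. Total skipped labels = 18 × 0 + 2 × 0 = 0.
Non-drop label index = 1337 + 0 = 1337; at 30 labels/s that is 00:00:44:17, i.e. DF 00:00:44;17.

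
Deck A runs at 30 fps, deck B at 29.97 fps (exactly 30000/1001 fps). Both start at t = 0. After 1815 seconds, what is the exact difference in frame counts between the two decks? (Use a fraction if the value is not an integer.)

4950/91 frames

A emits 30 × 1815 = 54450 frames; B emits 30000/1001 × 1815 = 4950000/91.
Difference = 4950/91 frames (≈ 54.3956); B is behind A.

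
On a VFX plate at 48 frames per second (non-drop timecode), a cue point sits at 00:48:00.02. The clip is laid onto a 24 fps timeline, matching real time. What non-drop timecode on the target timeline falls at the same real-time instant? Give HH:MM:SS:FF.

Source frame index: (0×3600 + 48×60 + 0) × 48 + 2 = 138242.
Real time: 138242 / (48) = 69121/24 s.
Target frame: (69121/24) × (24) = 69121.
At 24 labels/s: frame 69121 → 00:48:00:01.

00:48:00:01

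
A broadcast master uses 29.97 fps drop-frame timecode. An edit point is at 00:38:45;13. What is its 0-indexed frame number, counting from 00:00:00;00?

69693

Complete 10-minute blocks: 3, each 17982 frames → 53946.
Remaining 8 whole minutes in the current block: 1800 + 7 × 1798 = 14386 frames.
Within the current minute: 45 × 30 + 13 − 2 = 1361 (labels ;00/;01 skipped at this minute). Total = 53946 + 14386 + 1361 = 69693.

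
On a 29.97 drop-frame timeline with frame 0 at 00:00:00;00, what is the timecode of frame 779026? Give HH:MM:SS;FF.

Ten DF minutes hold 17982 frames, so frame 779026 lies in block 43 (frames 773226–791207) with 5800 frames into that block.
The block's first minute is 1800 frames and the rest 1798 each; 5800 frames reaches minute 3, so 43 × 18 + 3 × 2 = 780 labels have been skipped so far.
Adding those back, label number 779026 + 780 = 779806 at 30 labels/s is 25993 s + 16 f = 7 h 13 min 13 s frame 16, i.e. 07:13:13;16.

07:13:13;16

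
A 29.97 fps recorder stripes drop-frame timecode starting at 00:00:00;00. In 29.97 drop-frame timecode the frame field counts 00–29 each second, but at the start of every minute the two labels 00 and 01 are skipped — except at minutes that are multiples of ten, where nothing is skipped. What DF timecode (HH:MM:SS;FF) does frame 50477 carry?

00:28:04;09

Each 10-minute DF block holds 10 × 60 × 30 − 9 × 2 = 17982 frames. 50477 ÷ 17982 → 2 full blocks, remainder 14513.
Within the partial block the first minute is 1800 frames and each further minute 1798, so 8 further minute boundaries passed. Total skipped labels = 18 × 2 + 2 × 8 = 52.
Non-drop label index = 50477 + 52 = 50529; at 30 labels/s that is 00:28:04:09, i.e. DF 00:28:04;09.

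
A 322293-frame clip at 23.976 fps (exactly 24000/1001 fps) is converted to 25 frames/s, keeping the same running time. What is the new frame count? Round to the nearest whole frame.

336058 frames

Frames at target rate = 322293 × (25) / (24000/1001) = 107538431/320 ≈ 336057.597.
Nearest whole frame: 336058.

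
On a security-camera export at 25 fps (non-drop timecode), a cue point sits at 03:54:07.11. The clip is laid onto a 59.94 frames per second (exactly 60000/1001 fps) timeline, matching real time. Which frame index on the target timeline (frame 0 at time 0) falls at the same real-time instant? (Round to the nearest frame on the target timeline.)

Source frame index: (3×3600 + 54×60 + 7) × 25 + 11 = 351186.
Real time: 351186 / (25) = 351186/25 s.
Target frame: (351186/25) × (60000/1001) = 76622400/91 ≈ 842004.396 → 842004.

frame 842004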